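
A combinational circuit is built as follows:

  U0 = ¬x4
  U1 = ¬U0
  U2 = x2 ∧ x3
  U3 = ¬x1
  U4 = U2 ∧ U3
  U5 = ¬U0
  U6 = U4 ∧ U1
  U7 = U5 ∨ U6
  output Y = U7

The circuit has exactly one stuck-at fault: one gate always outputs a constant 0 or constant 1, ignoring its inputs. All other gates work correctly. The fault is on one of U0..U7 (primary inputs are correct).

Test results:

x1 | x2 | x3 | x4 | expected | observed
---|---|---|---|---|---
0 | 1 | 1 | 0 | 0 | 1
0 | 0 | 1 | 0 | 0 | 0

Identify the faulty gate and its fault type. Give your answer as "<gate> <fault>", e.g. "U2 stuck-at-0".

Fault-free values for test 1 (x1=0, x2=1, x3=1, x4=0): U0=1, U1=0, U2=1, U3=1, U4=1, U5=0, U6=0, U7=0, giving Y=0. Observed 1.
Test 1: faults giving observed 1 are {U0 stuck-at-0, U1 stuck-at-1, U5 stuck-at-1, U6 stuck-at-1, U7 stuck-at-1}.
Test 2 (x1=0, x2=0, x3=1, x4=0): fault-free U0=1, U1=0, U2=0, U3=1, U4=0, U5=0, U6=0, U7=0 → 0; observed 0. Eliminates U0 stuck-at-0, U5 stuck-at-1, U6 stuck-at-1, U7 stuck-at-1.
Only U1 stuck-at-1 is consistent with every test.

U1 stuck-at-1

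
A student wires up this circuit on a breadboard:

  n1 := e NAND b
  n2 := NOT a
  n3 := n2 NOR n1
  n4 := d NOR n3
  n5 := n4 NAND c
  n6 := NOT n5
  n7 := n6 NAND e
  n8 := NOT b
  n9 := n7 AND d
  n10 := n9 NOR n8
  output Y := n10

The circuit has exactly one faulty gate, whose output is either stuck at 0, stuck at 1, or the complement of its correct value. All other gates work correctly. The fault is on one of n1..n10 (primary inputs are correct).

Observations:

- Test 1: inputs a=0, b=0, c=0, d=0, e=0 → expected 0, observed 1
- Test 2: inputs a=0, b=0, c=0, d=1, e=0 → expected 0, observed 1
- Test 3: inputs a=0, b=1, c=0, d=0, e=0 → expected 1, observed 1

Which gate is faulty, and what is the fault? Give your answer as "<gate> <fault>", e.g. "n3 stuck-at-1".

Fault-free values for test 1 (a=0, b=0, c=0, d=0, e=0): n1=1, n2=1, n3=0, n4=1, n5=1, n6=0, n7=1, n8=1, n9=0, n10=0, giving Y=0. Observed 1.
Test 1: faults giving observed 1 are {n8 stuck-at-0, n8 inverted output, n10 stuck-at-1, n10 inverted output}.
Test 2 (a=0, b=0, c=0, d=1, e=0): fault-free n1=1, n2=1, n3=0, n4=0, n5=1, n6=0, n7=1, n8=1, n9=1, n10=0 → 0; observed 1. Eliminates n8 stuck-at-0, n8 inverted output.
Test 3 (a=0, b=1, c=0, d=0, e=0): fault-free n1=1, n2=1, n3=0, n4=1, n5=1, n6=0, n7=1, n8=0, n9=0, n10=1 → 1; observed 1. Eliminates n10 inverted output.
Only n10 stuck-at-1 is consistent with every test.

n10 stuck-at-1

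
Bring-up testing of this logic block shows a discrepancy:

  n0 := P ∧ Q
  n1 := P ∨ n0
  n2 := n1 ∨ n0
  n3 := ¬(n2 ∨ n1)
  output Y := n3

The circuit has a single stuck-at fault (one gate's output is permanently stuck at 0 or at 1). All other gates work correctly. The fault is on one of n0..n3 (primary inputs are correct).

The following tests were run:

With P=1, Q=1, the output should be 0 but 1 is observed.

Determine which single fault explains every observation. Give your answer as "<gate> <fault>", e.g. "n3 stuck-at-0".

Fault-free values for test 1 (P=1, Q=1): n0=1, n1=1, n2=1, n3=0, giving Y=0. Observed 1.
Test 1: faults giving observed 1 are {n3 stuck-at-1}.
Only n3 stuck-at-1 is consistent with every test.

n3 stuck-at-1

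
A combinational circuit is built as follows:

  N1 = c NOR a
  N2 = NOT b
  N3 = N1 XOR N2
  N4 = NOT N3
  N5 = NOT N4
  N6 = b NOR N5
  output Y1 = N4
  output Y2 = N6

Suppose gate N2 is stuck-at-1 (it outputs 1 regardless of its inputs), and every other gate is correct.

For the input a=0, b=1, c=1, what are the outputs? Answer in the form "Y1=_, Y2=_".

Y1=0, Y2=0

Propagate with N2 forced: N1=0, N2=1 [stuck-at-1], N3=1, N4=0, N5=1, N6=0.
So the outputs are Y1=0, Y2=0. (Without the fault they would be Y1=1, Y2=0.)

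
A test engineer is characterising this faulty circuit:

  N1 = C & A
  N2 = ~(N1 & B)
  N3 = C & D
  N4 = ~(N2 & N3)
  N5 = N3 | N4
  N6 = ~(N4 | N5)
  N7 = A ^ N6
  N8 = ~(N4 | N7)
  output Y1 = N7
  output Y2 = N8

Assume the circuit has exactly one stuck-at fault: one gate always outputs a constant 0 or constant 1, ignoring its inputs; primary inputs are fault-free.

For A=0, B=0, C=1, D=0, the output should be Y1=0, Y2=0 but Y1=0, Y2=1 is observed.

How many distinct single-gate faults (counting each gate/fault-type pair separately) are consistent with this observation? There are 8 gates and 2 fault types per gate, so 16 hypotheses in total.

Fault-free: N1=0, N2=1, N3=0, N4=1, N5=1, N6=0, N7=0, N8=0 → Y1=0, Y2=0. Observed Y1=0, Y2=1.
  N1: none of the 2 fault types match ✗
  N2: none of the 2 fault types match ✗
  N3: stuck-at-1 ✓; others ✗
  N4: none of the 2 fault types match ✗
  N5: none of the 2 fault types match ✗
  N6: none of the 2 fault types match ✗
  N7: none of the 2 fault types match ✗
  N8: stuck-at-1 ✓; others ✗
Consistent faults: {N3 stuck-at-1, N8 stuck-at-1} — 2 in all.

2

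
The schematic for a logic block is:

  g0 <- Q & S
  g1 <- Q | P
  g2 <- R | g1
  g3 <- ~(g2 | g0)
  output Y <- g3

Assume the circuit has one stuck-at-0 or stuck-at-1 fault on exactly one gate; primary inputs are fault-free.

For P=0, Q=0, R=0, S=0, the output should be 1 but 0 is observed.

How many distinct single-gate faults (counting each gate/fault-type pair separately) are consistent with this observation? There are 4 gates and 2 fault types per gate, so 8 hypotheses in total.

4

Fault-free: g0=0, g1=0, g2=0, g3=1 → 1. Observed 0.
  g0 stuck-at-0: output 1 ✗
  g0 stuck-at-1: output 0 ✓
  g1 stuck-at-0: output 1 ✗
  g1 stuck-at-1: output 0 ✓
  g2 stuck-at-0: output 1 ✗
  g2 stuck-at-1: output 0 ✓
  g3 stuck-at-0: output 0 ✓
  g3 stuck-at-1: output 1 ✗
Consistent faults: {g0 stuck-at-1, g1 stuck-at-1, g2 stuck-at-1, g3 stuck-at-0} — 4 in all.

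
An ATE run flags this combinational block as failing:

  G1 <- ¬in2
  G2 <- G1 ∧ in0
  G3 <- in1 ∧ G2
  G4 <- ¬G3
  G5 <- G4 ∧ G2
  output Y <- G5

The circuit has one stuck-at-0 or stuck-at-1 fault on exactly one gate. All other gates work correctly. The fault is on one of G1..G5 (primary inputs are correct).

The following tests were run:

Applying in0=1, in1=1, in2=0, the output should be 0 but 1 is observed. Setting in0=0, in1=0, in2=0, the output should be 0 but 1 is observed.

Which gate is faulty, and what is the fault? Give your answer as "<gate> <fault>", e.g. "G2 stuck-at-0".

G5 stuck-at-1

Fault-free values for test 1 (in0=1, in1=1, in2=0): G1=1, G2=1, G3=1, G4=0, G5=0, giving Y=0. Observed 1.
Test 1: faults giving observed 1 are {G3 stuck-at-0, G4 stuck-at-1, G5 stuck-at-1}.
Test 2 (in0=0, in1=0, in2=0): fault-free G1=1, G2=0, G3=0, G4=1, G5=0 → 0; observed 1. Eliminates G3 stuck-at-0, G4 stuck-at-1.
Only G5 stuck-at-1 is consistent with every test.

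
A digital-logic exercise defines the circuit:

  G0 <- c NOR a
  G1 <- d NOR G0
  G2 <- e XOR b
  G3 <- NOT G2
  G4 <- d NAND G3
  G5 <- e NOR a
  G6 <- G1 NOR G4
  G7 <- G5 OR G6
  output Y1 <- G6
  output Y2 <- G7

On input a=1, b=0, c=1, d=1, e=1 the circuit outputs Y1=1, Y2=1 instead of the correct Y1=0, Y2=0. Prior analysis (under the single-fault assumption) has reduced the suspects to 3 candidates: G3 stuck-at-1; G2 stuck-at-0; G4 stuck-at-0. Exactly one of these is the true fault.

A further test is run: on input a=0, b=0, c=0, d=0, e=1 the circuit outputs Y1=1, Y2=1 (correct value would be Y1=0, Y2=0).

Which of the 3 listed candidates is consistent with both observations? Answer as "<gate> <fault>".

Evaluate each candidate on input a=0, b=0, c=0, d=0, e=1:
  G3 stuck-at-1: G0=1, G1=0, G2=1, G3=1 [stuck-at-1], G4=1, G5=0, G6=0, G7=0 → Y1=0, Y2=0 — eliminated
  G2 stuck-at-0: G0=1, G1=0, G2=0 [stuck-at-0], G3=1, G4=1, G5=0, G6=0, G7=0 → Y1=0, Y2=0 — eliminated
  G4 stuck-at-0: G0=1, G1=0, G2=1, G3=0, G4=0 [stuck-at-0], G5=0, G6=1, G7=1 → Y1=1, Y2=1 — matches
Only G4 stuck-at-0 reproduces the observed Y1=1, Y2=1.

G4 stuck-at-0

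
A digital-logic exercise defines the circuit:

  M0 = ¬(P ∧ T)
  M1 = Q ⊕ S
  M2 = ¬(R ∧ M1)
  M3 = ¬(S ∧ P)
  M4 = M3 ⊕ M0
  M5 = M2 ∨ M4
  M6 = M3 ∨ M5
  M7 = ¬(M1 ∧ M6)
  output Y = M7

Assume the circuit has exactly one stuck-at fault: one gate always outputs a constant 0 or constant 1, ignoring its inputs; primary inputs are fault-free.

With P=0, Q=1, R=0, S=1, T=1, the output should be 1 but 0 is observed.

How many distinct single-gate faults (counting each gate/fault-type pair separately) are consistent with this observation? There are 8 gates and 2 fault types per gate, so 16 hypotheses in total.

2

Fault-free: M0=1, M1=0, M2=1, M3=1, M4=0, M5=1, M6=1, M7=1 → 1. Observed 0.
  M0: none of the 2 fault types match ✗
  M1: stuck-at-1 ✓; others ✗
  M2: none of the 2 fault types match ✗
  M3: none of the 2 fault types match ✗
  M4: none of the 2 fault types match ✗
  M5: none of the 2 fault types match ✗
  M6: none of the 2 fault types match ✗
  M7: stuck-at-0 ✓; others ✗
Consistent faults: {M1 stuck-at-1, M7 stuck-at-0} — 2 in all.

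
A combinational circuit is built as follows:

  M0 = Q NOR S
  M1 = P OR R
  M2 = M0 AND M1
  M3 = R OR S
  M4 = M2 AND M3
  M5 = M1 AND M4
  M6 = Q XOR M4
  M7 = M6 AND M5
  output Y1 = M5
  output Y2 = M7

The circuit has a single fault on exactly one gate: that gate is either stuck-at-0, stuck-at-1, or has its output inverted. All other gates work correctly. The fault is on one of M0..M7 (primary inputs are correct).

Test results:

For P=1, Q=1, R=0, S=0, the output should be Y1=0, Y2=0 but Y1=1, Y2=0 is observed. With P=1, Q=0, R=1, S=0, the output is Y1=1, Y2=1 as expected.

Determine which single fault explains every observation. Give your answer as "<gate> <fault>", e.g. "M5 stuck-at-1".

Fault-free values for test 1 (P=1, Q=1, R=0, S=0): M0=0, M1=1, M2=0, M3=0, M4=0, M5=0, M6=1, M7=0, giving Y1=0, Y2=0. Observed Y1=1, Y2=0.
Test 1: faults giving observed Y1=1, Y2=0 are {M4 stuck-at-1, M4 inverted output}.
Test 2 (P=1, Q=0, R=1, S=0): fault-free M0=1, M1=1, M2=1, M3=1, M4=1, M5=1, M6=1, M7=1 → Y1=1, Y2=1; observed Y1=1, Y2=1. Eliminates M4 inverted output.
Only M4 stuck-at-1 is consistent with every test.

M4 stuck-at-1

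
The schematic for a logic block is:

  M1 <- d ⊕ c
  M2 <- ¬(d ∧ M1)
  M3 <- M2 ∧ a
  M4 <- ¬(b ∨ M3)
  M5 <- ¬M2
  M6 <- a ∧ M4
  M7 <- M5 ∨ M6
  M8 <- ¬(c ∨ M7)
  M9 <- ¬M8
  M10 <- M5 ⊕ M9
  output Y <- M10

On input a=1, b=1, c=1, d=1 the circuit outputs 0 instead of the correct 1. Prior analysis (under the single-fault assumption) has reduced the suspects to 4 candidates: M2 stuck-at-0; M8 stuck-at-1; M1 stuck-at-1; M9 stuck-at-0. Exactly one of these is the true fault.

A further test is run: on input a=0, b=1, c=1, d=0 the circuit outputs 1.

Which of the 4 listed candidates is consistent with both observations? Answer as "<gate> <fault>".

M1 stuck-at-1

Evaluate each candidate on input a=0, b=1, c=1, d=0:
  M2 stuck-at-0: M1=1, M2=0 [stuck-at-0], M3=0, M4=0, M5=1, M6=0, M7=1, M8=0, M9=1, M10=0 → 0 — eliminated
  M8 stuck-at-1: M1=1, M2=1, M3=0, M4=0, M5=0, M6=0, M7=0, M8=1 [stuck-at-1], M9=0, M10=0 → 0 — eliminated
  M1 stuck-at-1: M1=1 [stuck-at-1], M2=1, M3=0, M4=0, M5=0, M6=0, M7=0, M8=0, M9=1, M10=1 → 1 — matches
  M9 stuck-at-0: M1=1, M2=1, M3=0, M4=0, M5=0, M6=0, M7=0, M8=0, M9=0 [stuck-at-0], M10=0 → 0 — eliminated
Only M1 stuck-at-1 reproduces the observed 1.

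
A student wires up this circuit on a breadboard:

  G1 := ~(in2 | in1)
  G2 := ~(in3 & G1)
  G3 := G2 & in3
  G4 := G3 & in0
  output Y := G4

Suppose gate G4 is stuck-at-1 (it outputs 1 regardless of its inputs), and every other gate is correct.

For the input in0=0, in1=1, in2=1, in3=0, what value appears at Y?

1

Propagate with G4 forced: G1=0, G2=1, G3=0, G4=1 [stuck-at-1].
So Y = 1. (Without the fault it would be 0.)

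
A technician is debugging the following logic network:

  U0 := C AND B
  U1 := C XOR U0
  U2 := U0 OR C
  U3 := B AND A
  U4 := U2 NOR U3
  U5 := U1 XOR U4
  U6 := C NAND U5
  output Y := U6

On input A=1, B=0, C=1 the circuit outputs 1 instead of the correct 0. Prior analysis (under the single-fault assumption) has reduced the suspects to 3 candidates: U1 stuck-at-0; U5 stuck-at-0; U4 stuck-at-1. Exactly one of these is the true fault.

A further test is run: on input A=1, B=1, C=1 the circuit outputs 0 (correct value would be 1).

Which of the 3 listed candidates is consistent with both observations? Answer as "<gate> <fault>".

U4 stuck-at-1

Evaluate each candidate on input A=1, B=1, C=1:
  U1 stuck-at-0: U0=1, U1=0 [stuck-at-0], U2=1, U3=1, U4=0, U5=0, U6=1 → 1 — eliminated
  U5 stuck-at-0: U0=1, U1=0, U2=1, U3=1, U4=0, U5=0 [stuck-at-0], U6=1 → 1 — eliminated
  U4 stuck-at-1: U0=1, U1=0, U2=1, U3=1, U4=1 [stuck-at-1], U5=1, U6=0 → 0 — matches
Only U4 stuck-at-1 reproduces the observed 0.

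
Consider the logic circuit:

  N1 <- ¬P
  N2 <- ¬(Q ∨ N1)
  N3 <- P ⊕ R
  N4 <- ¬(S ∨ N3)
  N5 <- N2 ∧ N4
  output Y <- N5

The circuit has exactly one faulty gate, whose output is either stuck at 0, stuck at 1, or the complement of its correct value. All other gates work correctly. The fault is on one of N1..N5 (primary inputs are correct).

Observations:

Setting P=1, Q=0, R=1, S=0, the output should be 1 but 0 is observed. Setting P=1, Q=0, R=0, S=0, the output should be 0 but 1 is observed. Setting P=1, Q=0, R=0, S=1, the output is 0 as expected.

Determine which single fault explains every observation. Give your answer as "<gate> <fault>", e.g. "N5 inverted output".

Fault-free values for test 1 (P=1, Q=0, R=1, S=0): N1=0, N2=1, N3=0, N4=1, N5=1, giving Y=1. Observed 0.
Test 1: faults giving observed 0 are {N1 stuck-at-1, N1 inverted output, N2 stuck-at-0, N2 inverted output, N3 stuck-at-1, N3 inverted output, N4 stuck-at-0, N4 inverted output, N5 stuck-at-0, N5 inverted output}.
Test 2 (P=1, Q=0, R=0, S=0): fault-free N1=0, N2=1, N3=1, N4=0, N5=0 → 0; observed 1. Eliminates N1 stuck-at-1, N1 inverted output, N2 stuck-at-0, N2 inverted output, N3 stuck-at-1, N4 stuck-at-0, N5 stuck-at-0.
Test 3 (P=1, Q=0, R=0, S=1): fault-free N1=0, N2=1, N3=1, N4=0, N5=0 → 0; observed 0. Eliminates N4 inverted output, N5 inverted output.
Only N3 inverted output is consistent with every test.

N3 inverted output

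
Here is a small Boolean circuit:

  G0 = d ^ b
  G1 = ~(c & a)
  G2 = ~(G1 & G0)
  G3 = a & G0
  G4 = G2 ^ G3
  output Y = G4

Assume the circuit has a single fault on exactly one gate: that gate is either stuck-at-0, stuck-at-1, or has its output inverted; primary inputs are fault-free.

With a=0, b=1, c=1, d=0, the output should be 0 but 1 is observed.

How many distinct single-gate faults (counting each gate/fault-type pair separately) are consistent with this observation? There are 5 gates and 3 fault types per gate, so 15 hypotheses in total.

10

Fault-free: G0=1, G1=1, G2=0, G3=0, G4=0 → 0. Observed 1.
  G0: stuck-at-0, inverted output ✓; others ✗
  G1: stuck-at-0, inverted output ✓; others ✗
  G2: stuck-at-1, inverted output ✓; others ✗
  G3: stuck-at-1, inverted output ✓; others ✗
  G4: stuck-at-1, inverted output ✓; others ✗
Consistent faults: {G0 stuck-at-0, G0 inverted output, G1 stuck-at-0, G1 inverted output, G2 stuck-at-1, G2 inverted output, G3 stuck-at-1, G3 inverted output, G4 stuck-at-1, G4 inverted output} — 10 in all.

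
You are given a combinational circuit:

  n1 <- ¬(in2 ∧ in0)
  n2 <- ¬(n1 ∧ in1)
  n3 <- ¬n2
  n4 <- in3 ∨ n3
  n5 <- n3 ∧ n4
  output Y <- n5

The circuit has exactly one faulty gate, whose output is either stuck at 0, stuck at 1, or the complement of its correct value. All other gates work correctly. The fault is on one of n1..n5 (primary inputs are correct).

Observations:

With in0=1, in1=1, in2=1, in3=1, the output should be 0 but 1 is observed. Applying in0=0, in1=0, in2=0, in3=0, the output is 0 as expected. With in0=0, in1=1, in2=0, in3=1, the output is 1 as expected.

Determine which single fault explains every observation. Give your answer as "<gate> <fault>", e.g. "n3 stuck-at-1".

n1 stuck-at-1

Fault-free values for test 1 (in0=1, in1=1, in2=1, in3=1): n1=0, n2=1, n3=0, n4=1, n5=0, giving Y=0. Observed 1.
Test 1: faults giving observed 1 are {n1 stuck-at-1, n1 inverted output, n2 stuck-at-0, n2 inverted output, n3 stuck-at-1, n3 inverted output, n5 stuck-at-1, n5 inverted output}.
Test 2 (in0=0, in1=0, in2=0, in3=0): fault-free n1=1, n2=1, n3=0, n4=0, n5=0 → 0; observed 0. Eliminates n2 stuck-at-0, n2 inverted output, n3 stuck-at-1, n3 inverted output, n5 stuck-at-1, n5 inverted output.
Test 3 (in0=0, in1=1, in2=0, in3=1): fault-free n1=1, n2=0, n3=1, n4=1, n5=1 → 1; observed 1. Eliminates n1 inverted output.
Only n1 stuck-at-1 is consistent with every test.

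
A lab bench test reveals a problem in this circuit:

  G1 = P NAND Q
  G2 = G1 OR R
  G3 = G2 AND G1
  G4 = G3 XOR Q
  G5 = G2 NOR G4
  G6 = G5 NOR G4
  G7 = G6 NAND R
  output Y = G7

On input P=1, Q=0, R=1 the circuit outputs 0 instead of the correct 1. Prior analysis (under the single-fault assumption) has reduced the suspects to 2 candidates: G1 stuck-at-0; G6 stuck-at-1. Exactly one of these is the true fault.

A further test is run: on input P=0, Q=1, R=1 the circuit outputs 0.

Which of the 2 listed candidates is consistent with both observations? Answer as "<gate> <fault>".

G6 stuck-at-1

Evaluate each candidate on input P=0, Q=1, R=1:
  G1 stuck-at-0: G1=0 [stuck-at-0], G2=1, G3=0, G4=1, G5=0, G6=0, G7=1 → 1 — eliminated
  G6 stuck-at-1: G1=1, G2=1, G3=1, G4=0, G5=0, G6=1 [stuck-at-1], G7=0 → 0 — matches
Only G6 stuck-at-1 reproduces the observed 0.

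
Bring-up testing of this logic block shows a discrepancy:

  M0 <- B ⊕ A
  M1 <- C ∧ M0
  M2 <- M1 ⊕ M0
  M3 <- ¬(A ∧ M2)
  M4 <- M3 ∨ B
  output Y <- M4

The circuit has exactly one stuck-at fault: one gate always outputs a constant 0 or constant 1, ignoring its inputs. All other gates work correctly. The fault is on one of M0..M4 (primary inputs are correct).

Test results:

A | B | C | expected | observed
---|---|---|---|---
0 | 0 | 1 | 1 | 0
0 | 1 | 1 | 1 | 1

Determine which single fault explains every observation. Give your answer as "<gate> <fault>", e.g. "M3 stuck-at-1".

M3 stuck-at-0

Fault-free values for test 1 (A=0, B=0, C=1): M0=0, M1=0, M2=0, M3=1, M4=1, giving Y=1. Observed 0.
Test 1: faults giving observed 0 are {M3 stuck-at-0, M4 stuck-at-0}.
Test 2 (A=0, B=1, C=1): fault-free M0=1, M1=1, M2=0, M3=1, M4=1 → 1; observed 1. Eliminates M4 stuck-at-0.
Only M3 stuck-at-0 is consistent with every test.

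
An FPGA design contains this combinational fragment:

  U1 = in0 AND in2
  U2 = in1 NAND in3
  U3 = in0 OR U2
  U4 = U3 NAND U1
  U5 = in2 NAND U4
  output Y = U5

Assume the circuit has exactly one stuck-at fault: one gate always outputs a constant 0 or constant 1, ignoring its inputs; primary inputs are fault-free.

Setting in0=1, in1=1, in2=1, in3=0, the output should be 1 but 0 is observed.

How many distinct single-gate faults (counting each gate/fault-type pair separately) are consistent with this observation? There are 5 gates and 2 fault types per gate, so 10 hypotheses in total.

4

Fault-free: U1=1, U2=1, U3=1, U4=0, U5=1 → 1. Observed 0.
  U1 stuck-at-0: output 0 ✓
  U1 stuck-at-1: output 1 ✗
  U2 stuck-at-0: output 1 ✗
  U2 stuck-at-1: output 1 ✗
  U3 stuck-at-0: output 0 ✓
  U3 stuck-at-1: output 1 ✗
  U4 stuck-at-0: output 1 ✗
  U4 stuck-at-1: output 0 ✓
  U5 stuck-at-0: output 0 ✓
  U5 stuck-at-1: output 1 ✗
Consistent faults: {U1 stuck-at-0, U3 stuck-at-0, U4 stuck-at-1, U5 stuck-at-0} — 4 in all.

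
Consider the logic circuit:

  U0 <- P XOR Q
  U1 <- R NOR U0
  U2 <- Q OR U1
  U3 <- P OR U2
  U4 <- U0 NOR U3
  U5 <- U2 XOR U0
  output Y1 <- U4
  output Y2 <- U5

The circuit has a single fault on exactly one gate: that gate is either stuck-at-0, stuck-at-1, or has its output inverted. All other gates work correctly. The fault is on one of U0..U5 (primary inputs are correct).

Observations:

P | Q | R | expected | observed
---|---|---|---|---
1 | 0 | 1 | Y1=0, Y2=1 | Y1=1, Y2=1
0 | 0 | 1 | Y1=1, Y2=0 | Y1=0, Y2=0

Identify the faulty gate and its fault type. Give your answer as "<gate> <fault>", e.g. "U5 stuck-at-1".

Fault-free values for test 1 (P=1, Q=0, R=1): U0=1, U1=0, U2=0, U3=1, U4=0, U5=1, giving Y1=0, Y2=1. Observed Y1=1, Y2=1.
Test 1: faults giving observed Y1=1, Y2=1 are {U4 stuck-at-1, U4 inverted output}.
Test 2 (P=0, Q=0, R=1): fault-free U0=0, U1=0, U2=0, U3=0, U4=1, U5=0 → Y1=1, Y2=0; observed Y1=0, Y2=0. Eliminates U4 stuck-at-1.
Only U4 inverted output is consistent with every test.

U4 inverted output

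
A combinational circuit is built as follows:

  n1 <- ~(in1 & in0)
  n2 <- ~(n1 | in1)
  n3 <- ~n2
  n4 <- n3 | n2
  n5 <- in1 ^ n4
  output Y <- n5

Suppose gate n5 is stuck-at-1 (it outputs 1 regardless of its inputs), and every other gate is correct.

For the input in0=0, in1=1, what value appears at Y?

1

Propagate with n5 forced: n1=1, n2=0, n3=1, n4=1, n5=1 [stuck-at-1].
So Y = 1. (Without the fault it would be 0.)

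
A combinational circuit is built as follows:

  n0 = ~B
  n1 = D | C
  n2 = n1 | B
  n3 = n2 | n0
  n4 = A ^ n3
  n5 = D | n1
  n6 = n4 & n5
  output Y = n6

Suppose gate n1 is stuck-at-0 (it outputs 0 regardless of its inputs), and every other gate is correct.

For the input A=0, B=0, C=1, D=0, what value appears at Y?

0

Propagate with n1 forced: n0=1, n1=0 [stuck-at-0], n2=0, n3=1, n4=1, n5=0, n6=0.
So Y = 0. (Without the fault it would be 1.)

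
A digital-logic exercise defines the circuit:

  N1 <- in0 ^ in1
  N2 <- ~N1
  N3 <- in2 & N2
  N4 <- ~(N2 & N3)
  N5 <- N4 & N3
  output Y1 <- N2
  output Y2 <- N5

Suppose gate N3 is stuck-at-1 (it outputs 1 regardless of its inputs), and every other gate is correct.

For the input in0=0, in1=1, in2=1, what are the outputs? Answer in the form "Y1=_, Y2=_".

Propagate with N3 forced: N1=1, N2=0, N3=1 [stuck-at-1], N4=1, N5=1.
So the outputs are Y1=0, Y2=1. (Without the fault they would be Y1=0, Y2=0.)

Y1=0, Y2=1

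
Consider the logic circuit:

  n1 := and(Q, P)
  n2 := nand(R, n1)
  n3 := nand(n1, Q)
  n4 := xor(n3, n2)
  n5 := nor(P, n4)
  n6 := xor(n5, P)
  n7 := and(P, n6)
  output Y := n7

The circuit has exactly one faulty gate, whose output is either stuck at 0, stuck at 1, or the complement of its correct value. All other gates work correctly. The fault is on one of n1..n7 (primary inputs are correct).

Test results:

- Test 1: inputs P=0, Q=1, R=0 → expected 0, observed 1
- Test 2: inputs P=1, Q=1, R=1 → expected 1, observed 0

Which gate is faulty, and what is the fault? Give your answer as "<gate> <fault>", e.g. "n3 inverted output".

Fault-free values for test 1 (P=0, Q=1, R=0): n1=0, n2=1, n3=1, n4=0, n5=1, n6=1, n7=0, giving Y=0. Observed 1.
Test 1: faults giving observed 1 are {n7 stuck-at-1, n7 inverted output}.
Test 2 (P=1, Q=1, R=1): fault-free n1=1, n2=0, n3=0, n4=0, n5=0, n6=1, n7=1 → 1; observed 0. Eliminates n7 stuck-at-1.
Only n7 inverted output is consistent with every test.

n7 inverted output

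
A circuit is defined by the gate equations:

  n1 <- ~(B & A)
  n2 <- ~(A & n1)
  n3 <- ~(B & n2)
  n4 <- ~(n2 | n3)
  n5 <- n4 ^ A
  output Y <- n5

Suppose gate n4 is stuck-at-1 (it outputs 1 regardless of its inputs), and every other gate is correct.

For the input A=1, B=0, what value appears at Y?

0

Propagate with n4 forced: n1=1, n2=0, n3=1, n4=1 [stuck-at-1], n5=0.
So Y = 0. (Without the fault it would be 1.)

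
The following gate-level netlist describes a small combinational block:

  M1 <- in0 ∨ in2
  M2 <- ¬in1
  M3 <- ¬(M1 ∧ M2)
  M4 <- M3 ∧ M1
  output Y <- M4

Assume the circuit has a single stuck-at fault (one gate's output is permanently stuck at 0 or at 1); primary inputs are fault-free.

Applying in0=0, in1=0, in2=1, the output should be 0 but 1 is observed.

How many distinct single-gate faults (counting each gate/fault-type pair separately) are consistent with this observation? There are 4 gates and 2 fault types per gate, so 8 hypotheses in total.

Fault-free: M1=1, M2=1, M3=0, M4=0 → 0. Observed 1.
  M1 stuck-at-0: output 0 ✗
  M1 stuck-at-1: output 0 ✗
  M2 stuck-at-0: output 1 ✓
  M2 stuck-at-1: output 0 ✗
  M3 stuck-at-0: output 0 ✗
  M3 stuck-at-1: output 1 ✓
  M4 stuck-at-0: output 0 ✗
  M4 stuck-at-1: output 1 ✓
Consistent faults: {M2 stuck-at-0, M3 stuck-at-1, M4 stuck-at-1} — 3 in all.

3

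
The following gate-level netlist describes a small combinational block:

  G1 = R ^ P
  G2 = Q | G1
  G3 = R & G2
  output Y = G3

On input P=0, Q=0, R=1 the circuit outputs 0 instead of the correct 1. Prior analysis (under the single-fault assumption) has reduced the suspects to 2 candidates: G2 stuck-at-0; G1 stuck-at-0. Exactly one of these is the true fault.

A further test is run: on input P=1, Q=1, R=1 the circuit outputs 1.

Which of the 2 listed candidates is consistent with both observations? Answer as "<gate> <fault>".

G1 stuck-at-0

Evaluate each candidate on input P=1, Q=1, R=1:
  G2 stuck-at-0: G1=0, G2=0 [stuck-at-0], G3=0 → 0 — eliminated
  G1 stuck-at-0: G1=0 [stuck-at-0], G2=1, G3=1 → 1 — matches
Only G1 stuck-at-0 reproduces the observed 1.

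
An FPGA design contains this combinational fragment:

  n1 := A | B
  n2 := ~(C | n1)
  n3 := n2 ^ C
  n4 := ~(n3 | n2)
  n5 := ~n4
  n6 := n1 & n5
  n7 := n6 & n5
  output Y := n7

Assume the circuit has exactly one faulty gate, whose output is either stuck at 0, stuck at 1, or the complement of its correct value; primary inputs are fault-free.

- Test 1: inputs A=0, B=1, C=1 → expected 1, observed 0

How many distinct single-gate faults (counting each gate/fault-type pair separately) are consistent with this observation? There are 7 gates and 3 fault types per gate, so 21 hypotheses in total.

12

Fault-free: n1=1, n2=0, n3=1, n4=0, n5=1, n6=1, n7=1 → 1. Observed 0.
  n1: stuck-at-0, inverted output ✓; others ✗
  n2: none of the 3 fault types match ✗
  n3: stuck-at-0, inverted output ✓; others ✗
  n4: stuck-at-1, inverted output ✓; others ✗
  n5: stuck-at-0, inverted output ✓; others ✗
  n6: stuck-at-0, inverted output ✓; others ✗
  n7: stuck-at-0, inverted output ✓; others ✗
Consistent faults: {n1 stuck-at-0, n1 inverted output, n3 stuck-at-0, n3 inverted output, n4 stuck-at-1, n4 inverted output, n5 stuck-at-0, n5 inverted output, n6 stuck-at-0, n6 inverted output, n7 stuck-at-0, n7 inverted output} — 12 in all.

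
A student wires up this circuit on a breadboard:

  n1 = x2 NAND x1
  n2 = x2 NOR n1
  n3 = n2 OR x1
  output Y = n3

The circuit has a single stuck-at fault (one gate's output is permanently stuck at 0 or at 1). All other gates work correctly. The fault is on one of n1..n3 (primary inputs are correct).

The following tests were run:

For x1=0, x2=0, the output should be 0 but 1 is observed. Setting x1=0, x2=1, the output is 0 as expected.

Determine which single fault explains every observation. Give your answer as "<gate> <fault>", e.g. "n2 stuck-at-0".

Fault-free values for test 1 (x1=0, x2=0): n1=1, n2=0, n3=0, giving Y=0. Observed 1.
Test 1: faults giving observed 1 are {n1 stuck-at-0, n2 stuck-at-1, n3 stuck-at-1}.
Test 2 (x1=0, x2=1): fault-free n1=1, n2=0, n3=0 → 0; observed 0. Eliminates n2 stuck-at-1, n3 stuck-at-1.
Only n1 stuck-at-0 is consistent with every test.

n1 stuck-at-0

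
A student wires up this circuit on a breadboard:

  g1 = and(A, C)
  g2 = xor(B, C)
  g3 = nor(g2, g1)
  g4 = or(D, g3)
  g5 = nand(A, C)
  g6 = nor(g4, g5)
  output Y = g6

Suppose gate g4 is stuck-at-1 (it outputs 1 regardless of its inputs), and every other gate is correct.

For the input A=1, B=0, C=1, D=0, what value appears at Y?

Propagate with g4 forced: g1=1, g2=1, g3=0, g4=1 [stuck-at-1], g5=0, g6=0.
So Y = 0. (Without the fault it would be 1.)

0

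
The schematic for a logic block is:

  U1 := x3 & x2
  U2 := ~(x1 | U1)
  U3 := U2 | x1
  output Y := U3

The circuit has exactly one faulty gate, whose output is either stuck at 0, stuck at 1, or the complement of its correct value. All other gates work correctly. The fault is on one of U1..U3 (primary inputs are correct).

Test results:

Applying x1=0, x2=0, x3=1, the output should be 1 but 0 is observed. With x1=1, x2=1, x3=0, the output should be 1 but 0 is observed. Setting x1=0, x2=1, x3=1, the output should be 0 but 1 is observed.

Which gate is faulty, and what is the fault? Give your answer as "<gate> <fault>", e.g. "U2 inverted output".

U3 inverted output

Fault-free values for test 1 (x1=0, x2=0, x3=1): U1=0, U2=1, U3=1, giving Y=1. Observed 0.
Test 1: faults giving observed 0 are {U1 stuck-at-1, U1 inverted output, U2 stuck-at-0, U2 inverted output, U3 stuck-at-0, U3 inverted output}.
Test 2 (x1=1, x2=1, x3=0): fault-free U1=0, U2=0, U3=1 → 1; observed 0. Eliminates U1 stuck-at-1, U1 inverted output, U2 stuck-at-0, U2 inverted output.
Test 3 (x1=0, x2=1, x3=1): fault-free U1=1, U2=0, U3=0 → 0; observed 1. Eliminates U3 stuck-at-0.
Only U3 inverted output is consistent with every test.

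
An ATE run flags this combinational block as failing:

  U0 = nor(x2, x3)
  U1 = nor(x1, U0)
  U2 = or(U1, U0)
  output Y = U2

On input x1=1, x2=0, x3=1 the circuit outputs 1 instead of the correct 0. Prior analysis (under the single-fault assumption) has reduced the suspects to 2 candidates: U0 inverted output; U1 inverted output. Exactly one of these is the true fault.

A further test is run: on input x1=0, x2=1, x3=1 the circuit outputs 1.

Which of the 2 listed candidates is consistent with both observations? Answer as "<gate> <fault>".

U0 inverted output

Evaluate each candidate on input x1=0, x2=1, x3=1:
  U0 inverted output: U0=1 [inverted output], U1=0, U2=1 → 1 — matches
  U1 inverted output: U0=0, U1=0 [inverted output], U2=0 → 0 — eliminated
Only U0 inverted output reproduces the observed 1.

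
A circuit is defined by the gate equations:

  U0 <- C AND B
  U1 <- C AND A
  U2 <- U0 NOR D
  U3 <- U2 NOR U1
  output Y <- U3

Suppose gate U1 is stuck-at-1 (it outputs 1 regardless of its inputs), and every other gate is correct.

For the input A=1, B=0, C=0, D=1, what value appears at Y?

0

Propagate with U1 forced: U0=0, U1=1 [stuck-at-1], U2=0, U3=0.
So Y = 0. (Without the fault it would be 1.)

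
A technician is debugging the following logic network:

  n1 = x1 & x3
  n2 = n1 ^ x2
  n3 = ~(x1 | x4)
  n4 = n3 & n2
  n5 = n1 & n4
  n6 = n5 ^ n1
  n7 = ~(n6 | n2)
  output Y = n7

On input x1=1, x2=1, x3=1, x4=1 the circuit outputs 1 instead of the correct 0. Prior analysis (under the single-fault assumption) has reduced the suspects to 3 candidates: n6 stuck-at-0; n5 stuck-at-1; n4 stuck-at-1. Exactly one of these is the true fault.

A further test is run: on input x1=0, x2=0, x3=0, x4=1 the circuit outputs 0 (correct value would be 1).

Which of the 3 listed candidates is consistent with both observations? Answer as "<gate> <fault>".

Evaluate each candidate on input x1=0, x2=0, x3=0, x4=1:
  n6 stuck-at-0: n1=0, n2=0, n3=0, n4=0, n5=0, n6=0 [stuck-at-0], n7=1 → 1 — eliminated
  n5 stuck-at-1: n1=0, n2=0, n3=0, n4=0, n5=1 [stuck-at-1], n6=1, n7=0 → 0 — matches
  n4 stuck-at-1: n1=0, n2=0, n3=0, n4=1 [stuck-at-1], n5=0, n6=0, n7=1 → 1 — eliminated
Only n5 stuck-at-1 reproduces the observed 0.

n5 stuck-at-1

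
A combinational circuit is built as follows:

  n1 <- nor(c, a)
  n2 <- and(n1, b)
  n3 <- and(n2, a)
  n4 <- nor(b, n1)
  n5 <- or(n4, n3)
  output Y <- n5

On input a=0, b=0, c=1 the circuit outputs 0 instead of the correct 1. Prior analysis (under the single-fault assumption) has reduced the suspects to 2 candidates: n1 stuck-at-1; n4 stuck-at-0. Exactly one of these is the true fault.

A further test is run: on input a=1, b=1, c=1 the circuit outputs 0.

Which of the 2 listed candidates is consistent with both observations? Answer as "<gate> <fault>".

n4 stuck-at-0

Evaluate each candidate on input a=1, b=1, c=1:
  n1 stuck-at-1: n1=1 [stuck-at-1], n2=1, n3=1, n4=0, n5=1 → 1 — eliminated
  n4 stuck-at-0: n1=0, n2=0, n3=0, n4=0 [stuck-at-0], n5=0 → 0 — matches
Only n4 stuck-at-0 reproduces the observed 0.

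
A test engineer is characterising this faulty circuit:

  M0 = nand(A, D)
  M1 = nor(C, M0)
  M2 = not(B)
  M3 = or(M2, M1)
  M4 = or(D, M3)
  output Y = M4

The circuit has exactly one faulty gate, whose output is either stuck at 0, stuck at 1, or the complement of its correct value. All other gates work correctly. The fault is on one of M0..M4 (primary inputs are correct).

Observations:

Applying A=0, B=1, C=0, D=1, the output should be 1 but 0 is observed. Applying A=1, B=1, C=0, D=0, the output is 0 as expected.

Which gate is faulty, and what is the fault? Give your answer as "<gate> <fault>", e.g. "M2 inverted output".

M4 stuck-at-0

Fault-free values for test 1 (A=0, B=1, C=0, D=1): M0=1, M1=0, M2=0, M3=0, M4=1, giving Y=1. Observed 0.
Test 1: faults giving observed 0 are {M4 stuck-at-0, M4 inverted output}.
Test 2 (A=1, B=1, C=0, D=0): fault-free M0=1, M1=0, M2=0, M3=0, M4=0 → 0; observed 0. Eliminates M4 inverted output.
Only M4 stuck-at-0 is consistent with every test.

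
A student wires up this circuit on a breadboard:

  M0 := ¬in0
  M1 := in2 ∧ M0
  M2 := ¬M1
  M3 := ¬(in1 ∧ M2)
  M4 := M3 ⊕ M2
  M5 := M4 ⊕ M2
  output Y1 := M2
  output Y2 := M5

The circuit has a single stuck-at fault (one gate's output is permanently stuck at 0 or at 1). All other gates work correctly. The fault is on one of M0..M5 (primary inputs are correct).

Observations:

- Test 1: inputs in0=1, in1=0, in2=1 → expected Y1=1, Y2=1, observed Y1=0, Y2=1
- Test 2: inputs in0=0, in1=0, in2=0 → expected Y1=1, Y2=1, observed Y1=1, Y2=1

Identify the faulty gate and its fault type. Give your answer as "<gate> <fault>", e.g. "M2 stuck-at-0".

Fault-free values for test 1 (in0=1, in1=0, in2=1): M0=0, M1=0, M2=1, M3=1, M4=0, M5=1, giving Y1=1, Y2=1. Observed Y1=0, Y2=1.
Test 1: faults giving observed Y1=0, Y2=1 are {M0 stuck-at-1, M1 stuck-at-1, M2 stuck-at-0}.
Test 2 (in0=0, in1=0, in2=0): fault-free M0=1, M1=0, M2=1, M3=1, M4=0, M5=1 → Y1=1, Y2=1; observed Y1=1, Y2=1. Eliminates M1 stuck-at-1, M2 stuck-at-0.
Only M0 stuck-at-1 is consistent with every test.

M0 stuck-at-1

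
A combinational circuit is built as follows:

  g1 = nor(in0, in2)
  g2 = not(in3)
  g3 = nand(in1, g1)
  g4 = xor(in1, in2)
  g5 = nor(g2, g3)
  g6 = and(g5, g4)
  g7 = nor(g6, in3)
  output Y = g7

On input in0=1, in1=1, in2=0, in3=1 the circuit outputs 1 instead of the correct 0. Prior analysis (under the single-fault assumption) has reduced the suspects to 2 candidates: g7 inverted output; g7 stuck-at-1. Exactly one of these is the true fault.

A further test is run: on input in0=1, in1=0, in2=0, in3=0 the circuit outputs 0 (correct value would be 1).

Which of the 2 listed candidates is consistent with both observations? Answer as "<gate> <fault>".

g7 inverted output

Evaluate each candidate on input in0=1, in1=0, in2=0, in3=0:
  g7 inverted output: g1=0, g2=1, g3=1, g4=0, g5=0, g6=0, g7=0 [inverted output] → 0 — matches
  g7 stuck-at-1: g1=0, g2=1, g3=1, g4=0, g5=0, g6=0, g7=1 [stuck-at-1] → 1 — eliminated
Only g7 inverted output reproduces the observed 0.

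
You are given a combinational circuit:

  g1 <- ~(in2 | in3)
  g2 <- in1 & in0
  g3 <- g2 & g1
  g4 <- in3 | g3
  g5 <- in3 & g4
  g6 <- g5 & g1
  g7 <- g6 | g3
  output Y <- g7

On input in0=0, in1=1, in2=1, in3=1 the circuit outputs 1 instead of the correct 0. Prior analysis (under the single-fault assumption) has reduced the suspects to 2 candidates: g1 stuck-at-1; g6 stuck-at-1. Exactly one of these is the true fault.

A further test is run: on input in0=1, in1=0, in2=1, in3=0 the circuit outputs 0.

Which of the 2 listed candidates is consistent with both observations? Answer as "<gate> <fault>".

g1 stuck-at-1

Evaluate each candidate on input in0=1, in1=0, in2=1, in3=0:
  g1 stuck-at-1: g1=1 [stuck-at-1], g2=0, g3=0, g4=0, g5=0, g6=0, g7=0 → 0 — matches
  g6 stuck-at-1: g1=0, g2=0, g3=0, g4=0, g5=0, g6=1 [stuck-at-1], g7=1 → 1 — eliminated
Only g1 stuck-at-1 reproduces the observed 0.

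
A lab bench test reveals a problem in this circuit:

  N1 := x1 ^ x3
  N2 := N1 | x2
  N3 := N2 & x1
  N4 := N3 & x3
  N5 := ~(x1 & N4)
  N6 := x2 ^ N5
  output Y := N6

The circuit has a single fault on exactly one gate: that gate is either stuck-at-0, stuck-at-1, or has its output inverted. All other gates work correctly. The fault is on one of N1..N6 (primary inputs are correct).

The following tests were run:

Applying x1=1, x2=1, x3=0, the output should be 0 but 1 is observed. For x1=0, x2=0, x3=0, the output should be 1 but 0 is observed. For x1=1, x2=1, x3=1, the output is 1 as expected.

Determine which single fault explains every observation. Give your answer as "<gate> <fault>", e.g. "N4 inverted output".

N5 stuck-at-0

Fault-free values for test 1 (x1=1, x2=1, x3=0): N1=1, N2=1, N3=1, N4=0, N5=1, N6=0, giving Y=0. Observed 1.
Test 1: faults giving observed 1 are {N4 stuck-at-1, N4 inverted output, N5 stuck-at-0, N5 inverted output, N6 stuck-at-1, N6 inverted output}.
Test 2 (x1=0, x2=0, x3=0): fault-free N1=0, N2=0, N3=0, N4=0, N5=1, N6=1 → 1; observed 0. Eliminates N4 stuck-at-1, N4 inverted output, N6 stuck-at-1.
Test 3 (x1=1, x2=1, x3=1): fault-free N1=0, N2=1, N3=1, N4=1, N5=0, N6=1 → 1; observed 1. Eliminates N5 inverted output, N6 inverted output.
Only N5 stuck-at-0 is consistent with every test.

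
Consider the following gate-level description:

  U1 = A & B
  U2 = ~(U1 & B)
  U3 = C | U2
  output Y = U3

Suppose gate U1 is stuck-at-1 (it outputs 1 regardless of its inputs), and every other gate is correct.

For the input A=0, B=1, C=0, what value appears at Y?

Propagate with U1 forced: U1=1 [stuck-at-1], U2=0, U3=0.
So Y = 0. (Without the fault it would be 1.)

0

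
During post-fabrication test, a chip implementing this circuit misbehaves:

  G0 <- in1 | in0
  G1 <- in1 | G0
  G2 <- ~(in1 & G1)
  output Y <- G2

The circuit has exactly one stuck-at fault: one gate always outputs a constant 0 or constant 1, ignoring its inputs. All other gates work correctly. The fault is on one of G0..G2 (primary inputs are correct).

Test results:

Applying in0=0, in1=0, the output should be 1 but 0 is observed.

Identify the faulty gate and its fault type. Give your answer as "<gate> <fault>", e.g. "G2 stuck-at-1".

G2 stuck-at-0

Fault-free values for test 1 (in0=0, in1=0): G0=0, G1=0, G2=1, giving Y=1. Observed 0.
Test 1: faults giving observed 0 are {G2 stuck-at-0}.
Only G2 stuck-at-0 is consistent with every test.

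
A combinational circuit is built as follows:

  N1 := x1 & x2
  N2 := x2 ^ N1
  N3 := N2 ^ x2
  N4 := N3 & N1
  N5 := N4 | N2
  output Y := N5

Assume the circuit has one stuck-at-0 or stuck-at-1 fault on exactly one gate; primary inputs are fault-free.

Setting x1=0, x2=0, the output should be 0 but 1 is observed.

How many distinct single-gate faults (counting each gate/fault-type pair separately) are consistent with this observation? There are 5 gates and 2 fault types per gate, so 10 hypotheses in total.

Fault-free: N1=0, N2=0, N3=0, N4=0, N5=0 → 0. Observed 1.
  N1 stuck-at-0: output 0 ✗
  N1 stuck-at-1: output 1 ✓
  N2 stuck-at-0: output 0 ✗
  N2 stuck-at-1: output 1 ✓
  N3 stuck-at-0: output 0 ✗
  N3 stuck-at-1: output 0 ✗
  N4 stuck-at-0: output 0 ✗
  N4 stuck-at-1: output 1 ✓
  N5 stuck-at-0: output 0 ✗
  N5 stuck-at-1: output 1 ✓
Consistent faults: {N1 stuck-at-1, N2 stuck-at-1, N4 stuck-at-1, N5 stuck-at-1} — 4 in all.

4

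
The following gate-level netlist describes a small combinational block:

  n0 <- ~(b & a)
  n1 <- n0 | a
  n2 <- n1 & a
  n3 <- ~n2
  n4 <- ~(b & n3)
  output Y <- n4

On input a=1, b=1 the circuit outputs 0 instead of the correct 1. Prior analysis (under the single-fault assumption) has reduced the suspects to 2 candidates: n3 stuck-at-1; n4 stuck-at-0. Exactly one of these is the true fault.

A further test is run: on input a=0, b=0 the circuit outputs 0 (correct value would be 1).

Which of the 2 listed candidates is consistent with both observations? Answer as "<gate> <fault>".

n4 stuck-at-0

Evaluate each candidate on input a=0, b=0:
  n3 stuck-at-1: n0=1, n1=1, n2=0, n3=1 [stuck-at-1], n4=1 → 1 — eliminated
  n4 stuck-at-0: n0=1, n1=1, n2=0, n3=1, n4=0 [stuck-at-0] → 0 — matches
Only n4 stuck-at-0 reproduces the observed 0.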